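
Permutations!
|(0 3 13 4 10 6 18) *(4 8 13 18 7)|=12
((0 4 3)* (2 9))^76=(9)(0 4 3)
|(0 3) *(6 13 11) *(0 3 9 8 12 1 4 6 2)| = |(0 9 8 12 1 4 6 13 11 2)| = 10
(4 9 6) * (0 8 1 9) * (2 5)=(0 8 1 9 6 4)(2 5)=[8, 9, 5, 3, 0, 2, 4, 7, 1, 6]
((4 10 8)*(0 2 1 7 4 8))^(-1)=(0 10 4 7 1 2)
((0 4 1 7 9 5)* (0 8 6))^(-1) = (0 6 8 5 9 7 1 4)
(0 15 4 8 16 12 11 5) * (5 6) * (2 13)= (0 15 4 8 16 12 11 6 5)(2 13)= [15, 1, 13, 3, 8, 0, 5, 7, 16, 9, 10, 6, 11, 2, 14, 4, 12]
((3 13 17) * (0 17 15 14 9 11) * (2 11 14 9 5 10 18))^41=(0 9 2 13 10 17 14 11 15 18 3 5)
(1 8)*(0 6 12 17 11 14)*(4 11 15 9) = (0 6 12 17 15 9 4 11 14)(1 8) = [6, 8, 2, 3, 11, 5, 12, 7, 1, 4, 10, 14, 17, 13, 0, 9, 16, 15]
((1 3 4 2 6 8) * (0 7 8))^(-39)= ((0 7 8 1 3 4 2 6))^(-39)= (0 7 8 1 3 4 2 6)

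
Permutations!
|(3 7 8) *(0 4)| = 6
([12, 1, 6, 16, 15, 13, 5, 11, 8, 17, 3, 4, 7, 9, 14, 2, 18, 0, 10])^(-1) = [17, 1, 15, 10, 11, 6, 2, 12, 8, 13, 18, 7, 0, 5, 14, 4, 3, 9, 16]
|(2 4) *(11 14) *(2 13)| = 6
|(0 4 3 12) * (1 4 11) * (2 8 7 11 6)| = |(0 6 2 8 7 11 1 4 3 12)| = 10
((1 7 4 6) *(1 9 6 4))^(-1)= (1 7)(6 9)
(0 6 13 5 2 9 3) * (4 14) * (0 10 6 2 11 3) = (0 2 9)(3 10 6 13 5 11)(4 14) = [2, 1, 9, 10, 14, 11, 13, 7, 8, 0, 6, 3, 12, 5, 4]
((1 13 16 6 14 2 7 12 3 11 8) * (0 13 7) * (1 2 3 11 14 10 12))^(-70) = (0 16 10 11 2 13 6 12 8)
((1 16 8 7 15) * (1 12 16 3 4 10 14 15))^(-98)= ((1 3 4 10 14 15 12 16 8 7))^(-98)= (1 4 14 12 8)(3 10 15 16 7)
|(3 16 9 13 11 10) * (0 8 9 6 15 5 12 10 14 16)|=13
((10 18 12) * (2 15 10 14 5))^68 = (2 14 18 15 5 12 10)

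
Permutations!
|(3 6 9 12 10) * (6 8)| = 6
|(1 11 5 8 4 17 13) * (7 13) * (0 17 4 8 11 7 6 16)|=12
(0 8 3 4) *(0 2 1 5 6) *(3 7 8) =[3, 5, 1, 4, 2, 6, 0, 8, 7] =(0 3 4 2 1 5 6)(7 8)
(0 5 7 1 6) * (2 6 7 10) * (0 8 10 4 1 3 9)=[5, 7, 6, 9, 1, 4, 8, 3, 10, 0, 2]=(0 5 4 1 7 3 9)(2 6 8 10)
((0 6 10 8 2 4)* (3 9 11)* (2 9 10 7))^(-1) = (0 4 2 7 6)(3 11 9 8 10)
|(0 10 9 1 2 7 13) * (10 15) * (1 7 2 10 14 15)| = 6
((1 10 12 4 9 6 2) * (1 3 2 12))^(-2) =(4 6)(9 12)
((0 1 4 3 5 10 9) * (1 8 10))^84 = ((0 8 10 9)(1 4 3 5))^84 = (10)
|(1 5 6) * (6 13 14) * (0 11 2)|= |(0 11 2)(1 5 13 14 6)|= 15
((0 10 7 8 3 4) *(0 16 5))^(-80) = ((0 10 7 8 3 4 16 5))^(-80) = (16)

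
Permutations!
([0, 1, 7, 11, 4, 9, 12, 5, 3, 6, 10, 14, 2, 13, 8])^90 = (3 14)(8 11)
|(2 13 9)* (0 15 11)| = 3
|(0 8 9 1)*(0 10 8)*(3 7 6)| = 12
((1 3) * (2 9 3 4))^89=(1 3 9 2 4)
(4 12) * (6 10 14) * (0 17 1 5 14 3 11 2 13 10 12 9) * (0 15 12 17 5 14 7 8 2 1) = (0 5 7 8 2 13 10 3 11 1 14 6 17)(4 9 15 12) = [5, 14, 13, 11, 9, 7, 17, 8, 2, 15, 3, 1, 4, 10, 6, 12, 16, 0]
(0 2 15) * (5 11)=[2, 1, 15, 3, 4, 11, 6, 7, 8, 9, 10, 5, 12, 13, 14, 0]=(0 2 15)(5 11)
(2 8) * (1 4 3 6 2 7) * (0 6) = [6, 4, 8, 0, 3, 5, 2, 1, 7] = (0 6 2 8 7 1 4 3)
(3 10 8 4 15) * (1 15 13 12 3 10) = (1 15 10 8 4 13 12 3) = [0, 15, 2, 1, 13, 5, 6, 7, 4, 9, 8, 11, 3, 12, 14, 10]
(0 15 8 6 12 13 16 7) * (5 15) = (0 5 15 8 6 12 13 16 7) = [5, 1, 2, 3, 4, 15, 12, 0, 6, 9, 10, 11, 13, 16, 14, 8, 7]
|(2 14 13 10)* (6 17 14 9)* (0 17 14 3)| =|(0 17 3)(2 9 6 14 13 10)| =6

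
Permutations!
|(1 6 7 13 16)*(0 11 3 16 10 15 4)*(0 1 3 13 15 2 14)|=|(0 11 13 10 2 14)(1 6 7 15 4)(3 16)|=30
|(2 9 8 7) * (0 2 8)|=6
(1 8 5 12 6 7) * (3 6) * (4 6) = (1 8 5 12 3 4 6 7) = [0, 8, 2, 4, 6, 12, 7, 1, 5, 9, 10, 11, 3]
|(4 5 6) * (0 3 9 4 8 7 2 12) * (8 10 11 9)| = |(0 3 8 7 2 12)(4 5 6 10 11 9)| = 6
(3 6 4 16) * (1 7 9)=[0, 7, 2, 6, 16, 5, 4, 9, 8, 1, 10, 11, 12, 13, 14, 15, 3]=(1 7 9)(3 6 4 16)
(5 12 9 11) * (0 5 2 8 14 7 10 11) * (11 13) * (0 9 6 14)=[5, 1, 8, 3, 4, 12, 14, 10, 0, 9, 13, 2, 6, 11, 7]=(0 5 12 6 14 7 10 13 11 2 8)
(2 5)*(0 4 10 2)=(0 4 10 2 5)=[4, 1, 5, 3, 10, 0, 6, 7, 8, 9, 2]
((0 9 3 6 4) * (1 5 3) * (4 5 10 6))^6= ((0 9 1 10 6 5 3 4))^6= (0 3 6 1)(4 5 10 9)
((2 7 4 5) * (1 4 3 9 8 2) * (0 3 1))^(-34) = (0 9 2 1 5 3 8 7 4)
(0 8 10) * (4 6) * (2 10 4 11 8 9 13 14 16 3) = (0 9 13 14 16 3 2 10)(4 6 11 8) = [9, 1, 10, 2, 6, 5, 11, 7, 4, 13, 0, 8, 12, 14, 16, 15, 3]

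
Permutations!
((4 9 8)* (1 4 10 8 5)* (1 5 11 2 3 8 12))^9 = (12)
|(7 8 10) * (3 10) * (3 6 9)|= 6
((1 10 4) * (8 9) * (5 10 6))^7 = (1 5 4 6 10)(8 9)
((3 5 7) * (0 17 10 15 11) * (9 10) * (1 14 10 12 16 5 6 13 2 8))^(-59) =(0 13 17 2 9 8 12 1 16 14 5 10 7 15 3 11 6)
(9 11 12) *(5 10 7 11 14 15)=(5 10 7 11 12 9 14 15)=[0, 1, 2, 3, 4, 10, 6, 11, 8, 14, 7, 12, 9, 13, 15, 5]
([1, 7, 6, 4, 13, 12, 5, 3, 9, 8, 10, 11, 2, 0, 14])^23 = [13, 0, 12, 7, 3, 6, 2, 1, 9, 8, 10, 11, 5, 4, 14]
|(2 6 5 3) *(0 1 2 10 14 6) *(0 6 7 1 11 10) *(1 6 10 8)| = |(0 11 8 1 2 10 14 7 6 5 3)| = 11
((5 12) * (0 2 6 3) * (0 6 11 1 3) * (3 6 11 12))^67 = (0 5 1 2 3 6 12 11) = ((0 2 12 5 3 11 1 6))^67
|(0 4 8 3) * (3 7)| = |(0 4 8 7 3)| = 5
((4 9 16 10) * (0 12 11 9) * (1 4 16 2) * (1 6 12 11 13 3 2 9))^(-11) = ((0 11 1 4)(2 6 12 13 3)(10 16))^(-11) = (0 11 1 4)(2 3 13 12 6)(10 16)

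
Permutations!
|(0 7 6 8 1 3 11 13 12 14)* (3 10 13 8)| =|(0 7 6 3 11 8 1 10 13 12 14)| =11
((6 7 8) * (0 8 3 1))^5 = (0 1 3 7 6 8)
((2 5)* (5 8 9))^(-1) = (2 5 9 8)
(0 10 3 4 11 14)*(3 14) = [10, 1, 2, 4, 11, 5, 6, 7, 8, 9, 14, 3, 12, 13, 0] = (0 10 14)(3 4 11)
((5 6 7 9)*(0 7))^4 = (0 6 5 9 7)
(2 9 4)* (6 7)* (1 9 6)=(1 9 4 2 6 7)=[0, 9, 6, 3, 2, 5, 7, 1, 8, 4]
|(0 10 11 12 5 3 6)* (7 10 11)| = |(0 11 12 5 3 6)(7 10)| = 6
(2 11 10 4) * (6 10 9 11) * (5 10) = (2 6 5 10 4)(9 11) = [0, 1, 6, 3, 2, 10, 5, 7, 8, 11, 4, 9]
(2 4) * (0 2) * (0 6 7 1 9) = (0 2 4 6 7 1 9) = [2, 9, 4, 3, 6, 5, 7, 1, 8, 0]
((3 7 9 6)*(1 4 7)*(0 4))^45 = (0 9 1 7 3 4 6)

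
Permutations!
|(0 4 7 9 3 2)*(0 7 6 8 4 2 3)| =|(0 2 7 9)(4 6 8)| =12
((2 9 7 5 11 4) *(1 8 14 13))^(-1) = ((1 8 14 13)(2 9 7 5 11 4))^(-1) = (1 13 14 8)(2 4 11 5 7 9)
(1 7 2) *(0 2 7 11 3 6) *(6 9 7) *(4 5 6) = (0 2 1 11 3 9 7 4 5 6) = [2, 11, 1, 9, 5, 6, 0, 4, 8, 7, 10, 3]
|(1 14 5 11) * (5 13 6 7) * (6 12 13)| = |(1 14 6 7 5 11)(12 13)| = 6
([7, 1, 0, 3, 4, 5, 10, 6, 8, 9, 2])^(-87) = [10, 1, 6, 3, 4, 5, 0, 2, 8, 9, 7]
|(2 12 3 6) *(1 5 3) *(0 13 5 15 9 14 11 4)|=13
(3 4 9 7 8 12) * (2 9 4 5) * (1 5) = [0, 5, 9, 1, 4, 2, 6, 8, 12, 7, 10, 11, 3] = (1 5 2 9 7 8 12 3)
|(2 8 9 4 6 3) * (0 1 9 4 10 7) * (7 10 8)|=9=|(10)(0 1 9 8 4 6 3 2 7)|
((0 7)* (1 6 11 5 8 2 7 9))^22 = (0 11 7 6 2 1 8 9 5)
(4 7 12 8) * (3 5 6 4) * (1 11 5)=(1 11 5 6 4 7 12 8 3)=[0, 11, 2, 1, 7, 6, 4, 12, 3, 9, 10, 5, 8]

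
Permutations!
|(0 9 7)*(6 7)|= |(0 9 6 7)|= 4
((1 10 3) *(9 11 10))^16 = (1 9 11 10 3)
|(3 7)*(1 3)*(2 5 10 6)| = |(1 3 7)(2 5 10 6)| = 12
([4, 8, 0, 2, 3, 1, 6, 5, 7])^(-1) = [2, 5, 3, 4, 0, 7, 6, 8, 1]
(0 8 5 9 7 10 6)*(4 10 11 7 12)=(0 8 5 9 12 4 10 6)(7 11)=[8, 1, 2, 3, 10, 9, 0, 11, 5, 12, 6, 7, 4]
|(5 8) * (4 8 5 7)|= 3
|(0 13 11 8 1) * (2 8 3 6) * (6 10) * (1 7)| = |(0 13 11 3 10 6 2 8 7 1)| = 10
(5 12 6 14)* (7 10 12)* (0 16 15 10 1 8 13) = [16, 8, 2, 3, 4, 7, 14, 1, 13, 9, 12, 11, 6, 0, 5, 10, 15] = (0 16 15 10 12 6 14 5 7 1 8 13)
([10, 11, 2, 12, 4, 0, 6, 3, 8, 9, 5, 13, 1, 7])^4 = (0 10 5)(1 3 13)(7 11 12)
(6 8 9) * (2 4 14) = (2 4 14)(6 8 9) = [0, 1, 4, 3, 14, 5, 8, 7, 9, 6, 10, 11, 12, 13, 2]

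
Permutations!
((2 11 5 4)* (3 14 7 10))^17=((2 11 5 4)(3 14 7 10))^17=(2 11 5 4)(3 14 7 10)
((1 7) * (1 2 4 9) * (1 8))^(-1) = ((1 7 2 4 9 8))^(-1) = (1 8 9 4 2 7)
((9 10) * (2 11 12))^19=((2 11 12)(9 10))^19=(2 11 12)(9 10)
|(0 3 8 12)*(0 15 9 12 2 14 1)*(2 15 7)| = 10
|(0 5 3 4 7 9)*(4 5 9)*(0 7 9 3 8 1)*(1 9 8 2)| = |(0 3 5 2 1)(4 8 9 7)| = 20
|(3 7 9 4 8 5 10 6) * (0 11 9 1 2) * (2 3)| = |(0 11 9 4 8 5 10 6 2)(1 3 7)| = 9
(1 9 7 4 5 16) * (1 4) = [0, 9, 2, 3, 5, 16, 6, 1, 8, 7, 10, 11, 12, 13, 14, 15, 4] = (1 9 7)(4 5 16)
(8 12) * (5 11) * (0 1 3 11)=(0 1 3 11 5)(8 12)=[1, 3, 2, 11, 4, 0, 6, 7, 12, 9, 10, 5, 8]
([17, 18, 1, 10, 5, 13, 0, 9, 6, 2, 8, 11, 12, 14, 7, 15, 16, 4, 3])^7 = [9, 17, 0, 5, 1, 18, 7, 8, 14, 6, 13, 11, 12, 3, 10, 15, 16, 2, 4]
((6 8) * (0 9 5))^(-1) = ((0 9 5)(6 8))^(-1) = (0 5 9)(6 8)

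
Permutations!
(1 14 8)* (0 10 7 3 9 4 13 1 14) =(0 10 7 3 9 4 13 1)(8 14) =[10, 0, 2, 9, 13, 5, 6, 3, 14, 4, 7, 11, 12, 1, 8]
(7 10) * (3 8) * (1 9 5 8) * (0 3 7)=(0 3 1 9 5 8 7 10)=[3, 9, 2, 1, 4, 8, 6, 10, 7, 5, 0]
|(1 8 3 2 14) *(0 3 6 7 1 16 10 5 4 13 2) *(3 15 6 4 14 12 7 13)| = |(0 15 6 13 2 12 7 1 8 4 3)(5 14 16 10)| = 44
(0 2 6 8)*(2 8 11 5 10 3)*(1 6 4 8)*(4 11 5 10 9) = (0 1 6 5 9 4 8)(2 11 10 3) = [1, 6, 11, 2, 8, 9, 5, 7, 0, 4, 3, 10]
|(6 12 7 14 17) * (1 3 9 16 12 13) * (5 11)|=10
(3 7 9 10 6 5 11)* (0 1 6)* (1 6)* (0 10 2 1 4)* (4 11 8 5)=(0 6 4)(1 11 3 7 9 2)(5 8)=[6, 11, 1, 7, 0, 8, 4, 9, 5, 2, 10, 3]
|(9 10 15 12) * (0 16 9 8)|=|(0 16 9 10 15 12 8)|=7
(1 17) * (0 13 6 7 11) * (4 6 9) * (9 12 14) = (0 13 12 14 9 4 6 7 11)(1 17) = [13, 17, 2, 3, 6, 5, 7, 11, 8, 4, 10, 0, 14, 12, 9, 15, 16, 1]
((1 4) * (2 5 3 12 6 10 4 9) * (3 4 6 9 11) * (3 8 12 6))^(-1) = ((1 11 8 12 9 2 5 4)(3 6 10))^(-1) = (1 4 5 2 9 12 8 11)(3 10 6)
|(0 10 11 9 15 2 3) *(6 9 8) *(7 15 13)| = 11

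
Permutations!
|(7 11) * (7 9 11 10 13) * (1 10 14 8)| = |(1 10 13 7 14 8)(9 11)| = 6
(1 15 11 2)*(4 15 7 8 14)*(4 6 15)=(1 7 8 14 6 15 11 2)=[0, 7, 1, 3, 4, 5, 15, 8, 14, 9, 10, 2, 12, 13, 6, 11]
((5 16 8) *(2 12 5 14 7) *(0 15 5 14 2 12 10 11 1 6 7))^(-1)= ((0 15 5 16 8 2 10 11 1 6 7 12 14))^(-1)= (0 14 12 7 6 1 11 10 2 8 16 5 15)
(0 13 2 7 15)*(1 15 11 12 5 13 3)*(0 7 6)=(0 3 1 15 7 11 12 5 13 2 6)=[3, 15, 6, 1, 4, 13, 0, 11, 8, 9, 10, 12, 5, 2, 14, 7]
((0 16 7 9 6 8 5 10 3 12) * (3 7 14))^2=((0 16 14 3 12)(5 10 7 9 6 8))^2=(0 14 12 16 3)(5 7 6)(8 10 9)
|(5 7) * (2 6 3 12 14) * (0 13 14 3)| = |(0 13 14 2 6)(3 12)(5 7)| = 10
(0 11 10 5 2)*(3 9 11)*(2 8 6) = (0 3 9 11 10 5 8 6 2) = [3, 1, 0, 9, 4, 8, 2, 7, 6, 11, 5, 10]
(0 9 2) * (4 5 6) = (0 9 2)(4 5 6) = [9, 1, 0, 3, 5, 6, 4, 7, 8, 2]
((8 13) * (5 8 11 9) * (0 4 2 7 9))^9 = (13)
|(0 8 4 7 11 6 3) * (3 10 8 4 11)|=4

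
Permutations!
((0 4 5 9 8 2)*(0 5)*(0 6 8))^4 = (0 2 4 5 6 9 8)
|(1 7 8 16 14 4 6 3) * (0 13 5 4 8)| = 24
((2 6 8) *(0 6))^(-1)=((0 6 8 2))^(-1)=(0 2 8 6)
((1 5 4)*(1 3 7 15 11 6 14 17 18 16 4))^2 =(3 15 6 17 16)(4 7 11 14 18)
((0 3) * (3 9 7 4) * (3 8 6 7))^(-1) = ((0 9 3)(4 8 6 7))^(-1) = (0 3 9)(4 7 6 8)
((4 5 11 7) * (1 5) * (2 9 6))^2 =(1 11 4 5 7)(2 6 9)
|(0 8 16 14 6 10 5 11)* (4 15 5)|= |(0 8 16 14 6 10 4 15 5 11)|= 10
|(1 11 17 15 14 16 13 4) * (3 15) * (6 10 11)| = 11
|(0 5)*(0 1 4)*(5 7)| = 5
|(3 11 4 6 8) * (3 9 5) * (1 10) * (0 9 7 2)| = |(0 9 5 3 11 4 6 8 7 2)(1 10)| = 10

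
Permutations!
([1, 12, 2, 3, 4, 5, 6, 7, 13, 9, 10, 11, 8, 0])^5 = (13)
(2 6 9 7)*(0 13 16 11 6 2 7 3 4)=[13, 1, 2, 4, 0, 5, 9, 7, 8, 3, 10, 6, 12, 16, 14, 15, 11]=(0 13 16 11 6 9 3 4)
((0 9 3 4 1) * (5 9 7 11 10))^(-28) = (0 1 4 3 9 5 10 11 7)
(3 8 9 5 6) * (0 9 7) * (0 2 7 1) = (0 9 5 6 3 8 1)(2 7) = [9, 0, 7, 8, 4, 6, 3, 2, 1, 5]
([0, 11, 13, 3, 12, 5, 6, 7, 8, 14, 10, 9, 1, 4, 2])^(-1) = (1 12 4 13 2 14 9 11)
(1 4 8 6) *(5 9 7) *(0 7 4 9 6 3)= (0 7 5 6 1 9 4 8 3)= [7, 9, 2, 0, 8, 6, 1, 5, 3, 4]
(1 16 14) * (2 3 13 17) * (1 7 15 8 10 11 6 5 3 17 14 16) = (2 17)(3 13 14 7 15 8 10 11 6 5) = [0, 1, 17, 13, 4, 3, 5, 15, 10, 9, 11, 6, 12, 14, 7, 8, 16, 2]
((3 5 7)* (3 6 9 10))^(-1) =(3 10 9 6 7 5)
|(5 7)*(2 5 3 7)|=2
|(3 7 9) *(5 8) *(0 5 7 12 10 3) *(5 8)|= 12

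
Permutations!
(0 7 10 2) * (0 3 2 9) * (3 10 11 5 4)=(0 7 11 5 4 3 2 10 9)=[7, 1, 10, 2, 3, 4, 6, 11, 8, 0, 9, 5]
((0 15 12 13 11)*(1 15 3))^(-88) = (0 15 11 1 13 3 12)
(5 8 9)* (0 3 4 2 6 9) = [3, 1, 6, 4, 2, 8, 9, 7, 0, 5] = (0 3 4 2 6 9 5 8)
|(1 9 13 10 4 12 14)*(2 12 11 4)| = 14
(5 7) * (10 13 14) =[0, 1, 2, 3, 4, 7, 6, 5, 8, 9, 13, 11, 12, 14, 10] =(5 7)(10 13 14)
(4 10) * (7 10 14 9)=(4 14 9 7 10)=[0, 1, 2, 3, 14, 5, 6, 10, 8, 7, 4, 11, 12, 13, 9]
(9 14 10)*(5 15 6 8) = [0, 1, 2, 3, 4, 15, 8, 7, 5, 14, 9, 11, 12, 13, 10, 6] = (5 15 6 8)(9 14 10)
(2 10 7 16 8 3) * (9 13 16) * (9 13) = [0, 1, 10, 2, 4, 5, 6, 13, 3, 9, 7, 11, 12, 16, 14, 15, 8] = (2 10 7 13 16 8 3)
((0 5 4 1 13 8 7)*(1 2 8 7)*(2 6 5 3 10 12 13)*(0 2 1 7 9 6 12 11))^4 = (2 8 7)(4 6 13)(5 9 12)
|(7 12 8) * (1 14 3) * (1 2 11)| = 15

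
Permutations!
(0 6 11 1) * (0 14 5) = [6, 14, 2, 3, 4, 0, 11, 7, 8, 9, 10, 1, 12, 13, 5] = (0 6 11 1 14 5)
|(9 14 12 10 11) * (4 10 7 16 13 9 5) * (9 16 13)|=12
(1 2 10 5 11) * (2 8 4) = [0, 8, 10, 3, 2, 11, 6, 7, 4, 9, 5, 1] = (1 8 4 2 10 5 11)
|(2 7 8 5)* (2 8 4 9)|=|(2 7 4 9)(5 8)|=4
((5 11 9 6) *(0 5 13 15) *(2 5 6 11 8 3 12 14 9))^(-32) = ((0 6 13 15)(2 5 8 3 12 14 9 11))^(-32) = (15)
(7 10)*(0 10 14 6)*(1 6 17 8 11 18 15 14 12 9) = (0 10 7 12 9 1 6)(8 11 18 15 14 17) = [10, 6, 2, 3, 4, 5, 0, 12, 11, 1, 7, 18, 9, 13, 17, 14, 16, 8, 15]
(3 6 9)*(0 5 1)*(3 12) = (0 5 1)(3 6 9 12) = [5, 0, 2, 6, 4, 1, 9, 7, 8, 12, 10, 11, 3]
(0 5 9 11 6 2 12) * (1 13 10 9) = (0 5 1 13 10 9 11 6 2 12) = [5, 13, 12, 3, 4, 1, 2, 7, 8, 11, 9, 6, 0, 10]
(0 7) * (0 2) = (0 7 2) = [7, 1, 0, 3, 4, 5, 6, 2]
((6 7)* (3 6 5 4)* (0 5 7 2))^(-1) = ((7)(0 5 4 3 6 2))^(-1) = (7)(0 2 6 3 4 5)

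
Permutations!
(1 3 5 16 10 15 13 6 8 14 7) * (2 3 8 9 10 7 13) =(1 8 14 13 6 9 10 15 2 3 5 16 7) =[0, 8, 3, 5, 4, 16, 9, 1, 14, 10, 15, 11, 12, 6, 13, 2, 7]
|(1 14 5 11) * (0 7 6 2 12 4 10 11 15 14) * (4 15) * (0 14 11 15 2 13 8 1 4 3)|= 36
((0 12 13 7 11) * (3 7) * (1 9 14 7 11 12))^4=((0 1 9 14 7 12 13 3 11))^4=(0 7 11 14 3 9 13 1 12)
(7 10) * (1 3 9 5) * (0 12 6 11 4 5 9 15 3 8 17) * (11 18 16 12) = (0 11 4 5 1 8 17)(3 15)(6 18 16 12)(7 10) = [11, 8, 2, 15, 5, 1, 18, 10, 17, 9, 7, 4, 6, 13, 14, 3, 12, 0, 16]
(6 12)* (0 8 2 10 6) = [8, 1, 10, 3, 4, 5, 12, 7, 2, 9, 6, 11, 0] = (0 8 2 10 6 12)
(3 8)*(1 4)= [0, 4, 2, 8, 1, 5, 6, 7, 3]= (1 4)(3 8)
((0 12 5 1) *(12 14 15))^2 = ((0 14 15 12 5 1))^2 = (0 15 5)(1 14 12)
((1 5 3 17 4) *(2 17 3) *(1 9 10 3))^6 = ((1 5 2 17 4 9 10 3))^6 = (1 10 4 2)(3 9 17 5)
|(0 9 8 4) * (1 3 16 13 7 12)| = |(0 9 8 4)(1 3 16 13 7 12)| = 12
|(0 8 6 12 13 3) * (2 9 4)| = 6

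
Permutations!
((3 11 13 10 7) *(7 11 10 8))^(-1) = (3 7 8 13 11 10)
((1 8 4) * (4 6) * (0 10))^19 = ((0 10)(1 8 6 4))^19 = (0 10)(1 4 6 8)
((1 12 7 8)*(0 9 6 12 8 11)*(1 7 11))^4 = ((0 9 6 12 11)(1 8 7))^4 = (0 11 12 6 9)(1 8 7)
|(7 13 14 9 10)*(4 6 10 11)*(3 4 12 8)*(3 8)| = 10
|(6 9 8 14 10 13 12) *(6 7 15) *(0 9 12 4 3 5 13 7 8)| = |(0 9)(3 5 13 4)(6 12 8 14 10 7 15)| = 28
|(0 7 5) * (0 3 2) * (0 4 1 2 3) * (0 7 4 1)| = |(0 4)(1 2)(5 7)| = 2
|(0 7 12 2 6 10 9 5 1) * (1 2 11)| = |(0 7 12 11 1)(2 6 10 9 5)| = 5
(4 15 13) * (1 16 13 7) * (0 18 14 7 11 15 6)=(0 18 14 7 1 16 13 4 6)(11 15)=[18, 16, 2, 3, 6, 5, 0, 1, 8, 9, 10, 15, 12, 4, 7, 11, 13, 17, 14]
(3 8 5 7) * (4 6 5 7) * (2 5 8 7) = (2 5 4 6 8)(3 7) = [0, 1, 5, 7, 6, 4, 8, 3, 2]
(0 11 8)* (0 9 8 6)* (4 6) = (0 11 4 6)(8 9) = [11, 1, 2, 3, 6, 5, 0, 7, 9, 8, 10, 4]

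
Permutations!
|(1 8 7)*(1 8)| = |(7 8)| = 2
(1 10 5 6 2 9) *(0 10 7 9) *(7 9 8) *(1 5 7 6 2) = (0 10 7 8 6 1 9 5 2) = [10, 9, 0, 3, 4, 2, 1, 8, 6, 5, 7]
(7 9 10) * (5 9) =[0, 1, 2, 3, 4, 9, 6, 5, 8, 10, 7] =(5 9 10 7)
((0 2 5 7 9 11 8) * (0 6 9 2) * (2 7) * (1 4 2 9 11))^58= (1 5 4 9 2)(6 11 8)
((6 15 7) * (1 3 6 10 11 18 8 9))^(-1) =((1 3 6 15 7 10 11 18 8 9))^(-1) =(1 9 8 18 11 10 7 15 6 3)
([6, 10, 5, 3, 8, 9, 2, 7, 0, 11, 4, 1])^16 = (0 1 2 4 9)(5 8 11 6 10)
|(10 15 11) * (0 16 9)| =|(0 16 9)(10 15 11)| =3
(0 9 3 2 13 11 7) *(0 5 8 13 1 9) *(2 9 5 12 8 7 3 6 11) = (1 5 7 12 8 13 2)(3 9 6 11) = [0, 5, 1, 9, 4, 7, 11, 12, 13, 6, 10, 3, 8, 2]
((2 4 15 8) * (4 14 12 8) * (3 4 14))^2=(2 4 14 8 3 15 12)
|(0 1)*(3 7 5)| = |(0 1)(3 7 5)| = 6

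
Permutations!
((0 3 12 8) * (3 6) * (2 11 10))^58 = (0 12 6 8 3)(2 11 10)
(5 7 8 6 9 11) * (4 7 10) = [0, 1, 2, 3, 7, 10, 9, 8, 6, 11, 4, 5] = (4 7 8 6 9 11 5 10)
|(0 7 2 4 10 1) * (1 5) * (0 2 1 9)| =8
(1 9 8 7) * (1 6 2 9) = [0, 1, 9, 3, 4, 5, 2, 6, 7, 8] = (2 9 8 7 6)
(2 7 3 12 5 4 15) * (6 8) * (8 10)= (2 7 3 12 5 4 15)(6 10 8)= [0, 1, 7, 12, 15, 4, 10, 3, 6, 9, 8, 11, 5, 13, 14, 2]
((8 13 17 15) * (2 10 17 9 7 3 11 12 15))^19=(2 10 17)(3 15 9 11 8 7 12 13)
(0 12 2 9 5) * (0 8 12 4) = [4, 1, 9, 3, 0, 8, 6, 7, 12, 5, 10, 11, 2] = (0 4)(2 9 5 8 12)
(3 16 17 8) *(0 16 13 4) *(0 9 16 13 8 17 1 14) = (17)(0 13 4 9 16 1 14)(3 8) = [13, 14, 2, 8, 9, 5, 6, 7, 3, 16, 10, 11, 12, 4, 0, 15, 1, 17]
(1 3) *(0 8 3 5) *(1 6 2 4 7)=(0 8 3 6 2 4 7 1 5)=[8, 5, 4, 6, 7, 0, 2, 1, 3]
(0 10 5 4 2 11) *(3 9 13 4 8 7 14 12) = (0 10 5 8 7 14 12 3 9 13 4 2 11) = [10, 1, 11, 9, 2, 8, 6, 14, 7, 13, 5, 0, 3, 4, 12]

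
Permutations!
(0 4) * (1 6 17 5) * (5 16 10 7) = [4, 6, 2, 3, 0, 1, 17, 5, 8, 9, 7, 11, 12, 13, 14, 15, 10, 16] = (0 4)(1 6 17 16 10 7 5)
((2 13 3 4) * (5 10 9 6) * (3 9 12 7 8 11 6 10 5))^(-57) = (2 3 11 7 10 13 4 6 8 12 9)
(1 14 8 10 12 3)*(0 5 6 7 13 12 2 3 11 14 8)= (0 5 6 7 13 12 11 14)(1 8 10 2 3)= [5, 8, 3, 1, 4, 6, 7, 13, 10, 9, 2, 14, 11, 12, 0]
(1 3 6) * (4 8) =(1 3 6)(4 8) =[0, 3, 2, 6, 8, 5, 1, 7, 4]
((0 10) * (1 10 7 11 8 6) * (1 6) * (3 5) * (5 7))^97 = (0 5 3 7 11 8 1 10)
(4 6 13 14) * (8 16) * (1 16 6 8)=(1 16)(4 8 6 13 14)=[0, 16, 2, 3, 8, 5, 13, 7, 6, 9, 10, 11, 12, 14, 4, 15, 1]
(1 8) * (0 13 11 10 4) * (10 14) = (0 13 11 14 10 4)(1 8) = [13, 8, 2, 3, 0, 5, 6, 7, 1, 9, 4, 14, 12, 11, 10]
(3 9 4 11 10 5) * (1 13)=(1 13)(3 9 4 11 10 5)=[0, 13, 2, 9, 11, 3, 6, 7, 8, 4, 5, 10, 12, 1]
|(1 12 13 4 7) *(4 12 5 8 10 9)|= |(1 5 8 10 9 4 7)(12 13)|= 14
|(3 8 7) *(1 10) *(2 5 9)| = 6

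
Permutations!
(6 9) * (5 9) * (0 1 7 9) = (0 1 7 9 6 5) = [1, 7, 2, 3, 4, 0, 5, 9, 8, 6]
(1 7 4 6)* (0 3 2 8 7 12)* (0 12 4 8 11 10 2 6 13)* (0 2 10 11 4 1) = (0 3 6)(2 4 13)(7 8) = [3, 1, 4, 6, 13, 5, 0, 8, 7, 9, 10, 11, 12, 2]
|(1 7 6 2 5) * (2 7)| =|(1 2 5)(6 7)| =6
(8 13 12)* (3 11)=(3 11)(8 13 12)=[0, 1, 2, 11, 4, 5, 6, 7, 13, 9, 10, 3, 8, 12]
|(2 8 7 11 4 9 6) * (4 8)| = 12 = |(2 4 9 6)(7 11 8)|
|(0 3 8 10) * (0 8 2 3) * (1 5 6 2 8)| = |(1 5 6 2 3 8 10)| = 7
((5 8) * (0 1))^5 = ((0 1)(5 8))^5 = (0 1)(5 8)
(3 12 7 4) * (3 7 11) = [0, 1, 2, 12, 7, 5, 6, 4, 8, 9, 10, 3, 11] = (3 12 11)(4 7)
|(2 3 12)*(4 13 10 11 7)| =|(2 3 12)(4 13 10 11 7)| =15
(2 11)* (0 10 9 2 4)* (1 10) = (0 1 10 9 2 11 4) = [1, 10, 11, 3, 0, 5, 6, 7, 8, 2, 9, 4]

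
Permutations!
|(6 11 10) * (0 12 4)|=|(0 12 4)(6 11 10)|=3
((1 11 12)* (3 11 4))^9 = (1 12 11 3 4)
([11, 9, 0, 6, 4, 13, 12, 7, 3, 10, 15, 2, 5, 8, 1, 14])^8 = (0 2 11)(1 15 9 14 10)(3 12 13)(5 8 6)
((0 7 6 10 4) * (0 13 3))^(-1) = (0 3 13 4 10 6 7)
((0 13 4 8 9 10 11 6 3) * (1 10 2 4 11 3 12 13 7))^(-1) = (0 3 10 1 7)(2 9 8 4)(6 11 13 12)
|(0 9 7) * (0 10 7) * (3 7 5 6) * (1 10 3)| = 4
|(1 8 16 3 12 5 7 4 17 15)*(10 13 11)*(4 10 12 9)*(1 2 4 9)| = 12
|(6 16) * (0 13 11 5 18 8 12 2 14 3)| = |(0 13 11 5 18 8 12 2 14 3)(6 16)| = 10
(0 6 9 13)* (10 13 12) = (0 6 9 12 10 13) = [6, 1, 2, 3, 4, 5, 9, 7, 8, 12, 13, 11, 10, 0]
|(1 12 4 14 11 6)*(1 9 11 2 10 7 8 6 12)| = 10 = |(2 10 7 8 6 9 11 12 4 14)|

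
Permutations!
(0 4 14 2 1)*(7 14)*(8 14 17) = (0 4 7 17 8 14 2 1) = [4, 0, 1, 3, 7, 5, 6, 17, 14, 9, 10, 11, 12, 13, 2, 15, 16, 8]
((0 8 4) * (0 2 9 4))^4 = ((0 8)(2 9 4))^4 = (2 9 4)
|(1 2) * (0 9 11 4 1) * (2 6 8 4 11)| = |(11)(0 9 2)(1 6 8 4)| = 12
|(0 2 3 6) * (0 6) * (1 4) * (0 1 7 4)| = |(0 2 3 1)(4 7)| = 4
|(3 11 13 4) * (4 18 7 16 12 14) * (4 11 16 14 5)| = 5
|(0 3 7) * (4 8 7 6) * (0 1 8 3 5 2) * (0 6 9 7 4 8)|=|(0 5 2 6 8 4 3 9 7 1)|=10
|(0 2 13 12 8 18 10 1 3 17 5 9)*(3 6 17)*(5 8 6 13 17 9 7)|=22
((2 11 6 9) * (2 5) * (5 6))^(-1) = (2 5 11)(6 9)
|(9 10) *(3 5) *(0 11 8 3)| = 10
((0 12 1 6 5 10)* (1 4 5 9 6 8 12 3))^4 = (0 12)(1 5)(3 4)(8 10)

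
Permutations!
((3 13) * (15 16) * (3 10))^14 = ((3 13 10)(15 16))^14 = (16)(3 10 13)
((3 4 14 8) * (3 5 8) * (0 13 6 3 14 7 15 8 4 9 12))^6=((0 13 6 3 9 12)(4 7 15 8 5))^6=(4 7 15 8 5)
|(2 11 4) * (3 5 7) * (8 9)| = 6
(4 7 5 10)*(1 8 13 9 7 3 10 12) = (1 8 13 9 7 5 12)(3 10 4) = [0, 8, 2, 10, 3, 12, 6, 5, 13, 7, 4, 11, 1, 9]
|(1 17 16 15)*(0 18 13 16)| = |(0 18 13 16 15 1 17)| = 7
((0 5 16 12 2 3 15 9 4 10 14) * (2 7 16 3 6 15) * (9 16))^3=((0 5 3 2 6 15 16 12 7 9 4 10 14))^3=(0 2 16 9 14 3 15 7 10 5 6 12 4)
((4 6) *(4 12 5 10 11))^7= ((4 6 12 5 10 11))^7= (4 6 12 5 10 11)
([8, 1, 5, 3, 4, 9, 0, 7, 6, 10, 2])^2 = [6, 1, 9, 3, 4, 10, 8, 7, 0, 2, 5]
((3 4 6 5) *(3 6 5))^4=(6)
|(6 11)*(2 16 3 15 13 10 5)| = 14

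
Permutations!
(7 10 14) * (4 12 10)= (4 12 10 14 7)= [0, 1, 2, 3, 12, 5, 6, 4, 8, 9, 14, 11, 10, 13, 7]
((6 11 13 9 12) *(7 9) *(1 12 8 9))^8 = ((1 12 6 11 13 7)(8 9))^8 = (1 6 13)(7 12 11)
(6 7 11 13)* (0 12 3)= (0 12 3)(6 7 11 13)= [12, 1, 2, 0, 4, 5, 7, 11, 8, 9, 10, 13, 3, 6]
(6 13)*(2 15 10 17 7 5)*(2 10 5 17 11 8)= (2 15 5 10 11 8)(6 13)(7 17)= [0, 1, 15, 3, 4, 10, 13, 17, 2, 9, 11, 8, 12, 6, 14, 5, 16, 7]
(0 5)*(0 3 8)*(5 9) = (0 9 5 3 8) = [9, 1, 2, 8, 4, 3, 6, 7, 0, 5]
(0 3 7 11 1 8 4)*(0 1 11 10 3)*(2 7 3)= (11)(1 8 4)(2 7 10)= [0, 8, 7, 3, 1, 5, 6, 10, 4, 9, 2, 11]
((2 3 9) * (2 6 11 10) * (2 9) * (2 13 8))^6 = ((2 3 13 8)(6 11 10 9))^6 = (2 13)(3 8)(6 10)(9 11)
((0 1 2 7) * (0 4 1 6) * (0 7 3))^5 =((0 6 7 4 1 2 3))^5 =(0 2 4 6 3 1 7)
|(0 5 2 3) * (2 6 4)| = 6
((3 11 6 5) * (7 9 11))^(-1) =(3 5 6 11 9 7)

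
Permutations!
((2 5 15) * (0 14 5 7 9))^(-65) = ((0 14 5 15 2 7 9))^(-65) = (0 7 15 14 9 2 5)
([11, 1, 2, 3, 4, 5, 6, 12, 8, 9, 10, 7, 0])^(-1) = (0 12 7 11)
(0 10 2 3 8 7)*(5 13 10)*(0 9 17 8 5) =(2 3 5 13 10)(7 9 17 8) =[0, 1, 3, 5, 4, 13, 6, 9, 7, 17, 2, 11, 12, 10, 14, 15, 16, 8]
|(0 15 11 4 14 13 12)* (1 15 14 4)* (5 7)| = |(0 14 13 12)(1 15 11)(5 7)| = 12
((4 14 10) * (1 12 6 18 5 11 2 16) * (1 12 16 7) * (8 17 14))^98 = ((1 16 12 6 18 5 11 2 7)(4 8 17 14 10))^98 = (1 7 2 11 5 18 6 12 16)(4 14 8 10 17)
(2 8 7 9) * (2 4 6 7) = (2 8)(4 6 7 9) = [0, 1, 8, 3, 6, 5, 7, 9, 2, 4]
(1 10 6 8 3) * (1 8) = (1 10 6)(3 8) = [0, 10, 2, 8, 4, 5, 1, 7, 3, 9, 6]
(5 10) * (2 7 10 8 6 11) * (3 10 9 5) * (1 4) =(1 4)(2 7 9 5 8 6 11)(3 10) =[0, 4, 7, 10, 1, 8, 11, 9, 6, 5, 3, 2]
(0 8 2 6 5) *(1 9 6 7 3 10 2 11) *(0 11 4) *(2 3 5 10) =(0 8 4)(1 9 6 10 3 2 7 5 11) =[8, 9, 7, 2, 0, 11, 10, 5, 4, 6, 3, 1]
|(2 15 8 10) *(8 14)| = 5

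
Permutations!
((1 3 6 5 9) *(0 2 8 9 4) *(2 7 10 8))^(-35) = ((0 7 10 8 9 1 3 6 5 4))^(-35) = (0 1)(3 7)(4 9)(5 8)(6 10)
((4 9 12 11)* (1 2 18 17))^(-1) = (1 17 18 2)(4 11 12 9) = ((1 2 18 17)(4 9 12 11))^(-1)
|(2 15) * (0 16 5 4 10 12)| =|(0 16 5 4 10 12)(2 15)| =6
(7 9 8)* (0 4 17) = (0 4 17)(7 9 8) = [4, 1, 2, 3, 17, 5, 6, 9, 7, 8, 10, 11, 12, 13, 14, 15, 16, 0]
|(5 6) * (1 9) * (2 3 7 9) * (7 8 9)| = 10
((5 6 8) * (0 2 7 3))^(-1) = (0 3 7 2)(5 8 6)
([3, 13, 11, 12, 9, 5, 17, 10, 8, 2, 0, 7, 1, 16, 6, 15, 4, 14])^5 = (0 16 7 1 2 3 4 10 13 11 12 9)(6 14 17)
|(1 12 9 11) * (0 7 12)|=|(0 7 12 9 11 1)|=6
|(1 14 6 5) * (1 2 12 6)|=|(1 14)(2 12 6 5)|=4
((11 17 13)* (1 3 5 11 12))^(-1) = ((1 3 5 11 17 13 12))^(-1) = (1 12 13 17 11 5 3)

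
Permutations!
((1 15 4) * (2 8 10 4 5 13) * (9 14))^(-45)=(1 13 10 15 2 4 5 8)(9 14)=((1 15 5 13 2 8 10 4)(9 14))^(-45)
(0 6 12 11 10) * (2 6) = (0 2 6 12 11 10) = [2, 1, 6, 3, 4, 5, 12, 7, 8, 9, 0, 10, 11]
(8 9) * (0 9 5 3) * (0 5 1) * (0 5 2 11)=(0 9 8 1 5 3 2 11)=[9, 5, 11, 2, 4, 3, 6, 7, 1, 8, 10, 0]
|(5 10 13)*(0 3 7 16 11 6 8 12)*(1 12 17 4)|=|(0 3 7 16 11 6 8 17 4 1 12)(5 10 13)|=33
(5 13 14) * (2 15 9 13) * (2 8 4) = (2 15 9 13 14 5 8 4) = [0, 1, 15, 3, 2, 8, 6, 7, 4, 13, 10, 11, 12, 14, 5, 9]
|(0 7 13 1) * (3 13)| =|(0 7 3 13 1)| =5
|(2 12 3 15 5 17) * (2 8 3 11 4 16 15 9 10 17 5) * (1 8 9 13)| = 12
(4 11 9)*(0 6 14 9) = (0 6 14 9 4 11) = [6, 1, 2, 3, 11, 5, 14, 7, 8, 4, 10, 0, 12, 13, 9]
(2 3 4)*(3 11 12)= (2 11 12 3 4)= [0, 1, 11, 4, 2, 5, 6, 7, 8, 9, 10, 12, 3]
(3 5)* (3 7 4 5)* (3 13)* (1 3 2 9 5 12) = (1 3 13 2 9 5 7 4 12) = [0, 3, 9, 13, 12, 7, 6, 4, 8, 5, 10, 11, 1, 2]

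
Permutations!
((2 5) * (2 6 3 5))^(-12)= (6)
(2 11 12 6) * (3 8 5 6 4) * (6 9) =(2 11 12 4 3 8 5 9 6) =[0, 1, 11, 8, 3, 9, 2, 7, 5, 6, 10, 12, 4]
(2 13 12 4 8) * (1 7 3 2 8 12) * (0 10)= (0 10)(1 7 3 2 13)(4 12)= [10, 7, 13, 2, 12, 5, 6, 3, 8, 9, 0, 11, 4, 1]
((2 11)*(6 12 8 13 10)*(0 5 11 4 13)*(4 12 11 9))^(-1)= (0 8 12 2 11 6 10 13 4 9 5)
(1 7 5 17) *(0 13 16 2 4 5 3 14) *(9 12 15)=(0 13 16 2 4 5 17 1 7 3 14)(9 12 15)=[13, 7, 4, 14, 5, 17, 6, 3, 8, 12, 10, 11, 15, 16, 0, 9, 2, 1]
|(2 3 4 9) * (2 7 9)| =|(2 3 4)(7 9)| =6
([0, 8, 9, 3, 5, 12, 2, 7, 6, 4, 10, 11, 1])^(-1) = [0, 12, 6, 3, 9, 4, 8, 7, 1, 2, 10, 11, 5]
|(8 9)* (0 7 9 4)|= |(0 7 9 8 4)|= 5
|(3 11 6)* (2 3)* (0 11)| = |(0 11 6 2 3)| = 5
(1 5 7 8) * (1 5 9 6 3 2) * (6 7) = (1 9 7 8 5 6 3 2) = [0, 9, 1, 2, 4, 6, 3, 8, 5, 7]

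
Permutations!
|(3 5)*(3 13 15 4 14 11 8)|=8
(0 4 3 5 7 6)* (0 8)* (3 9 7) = (0 4 9 7 6 8)(3 5) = [4, 1, 2, 5, 9, 3, 8, 6, 0, 7]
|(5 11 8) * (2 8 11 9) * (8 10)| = 5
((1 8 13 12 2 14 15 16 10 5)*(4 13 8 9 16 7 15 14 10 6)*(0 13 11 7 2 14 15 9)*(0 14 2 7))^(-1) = (0 11 4 6 16 9 7 15 14 1 5 10 2 12 13)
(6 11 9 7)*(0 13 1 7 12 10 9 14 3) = (0 13 1 7 6 11 14 3)(9 12 10) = [13, 7, 2, 0, 4, 5, 11, 6, 8, 12, 9, 14, 10, 1, 3]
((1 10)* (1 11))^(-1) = ((1 10 11))^(-1) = (1 11 10)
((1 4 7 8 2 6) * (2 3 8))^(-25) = ((1 4 7 2 6)(3 8))^(-25) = (3 8)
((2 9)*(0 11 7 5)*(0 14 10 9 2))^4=(0 14 11 10 7 9 5)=((0 11 7 5 14 10 9))^4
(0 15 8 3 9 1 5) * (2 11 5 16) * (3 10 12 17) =(0 15 8 10 12 17 3 9 1 16 2 11 5) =[15, 16, 11, 9, 4, 0, 6, 7, 10, 1, 12, 5, 17, 13, 14, 8, 2, 3]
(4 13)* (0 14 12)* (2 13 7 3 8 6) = (0 14 12)(2 13 4 7 3 8 6) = [14, 1, 13, 8, 7, 5, 2, 3, 6, 9, 10, 11, 0, 4, 12]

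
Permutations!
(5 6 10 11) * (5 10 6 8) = [0, 1, 2, 3, 4, 8, 6, 7, 5, 9, 11, 10] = (5 8)(10 11)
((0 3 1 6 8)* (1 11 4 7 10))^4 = (0 7 8 4 6 11 1 3 10)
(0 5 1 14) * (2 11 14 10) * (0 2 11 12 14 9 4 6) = (0 5 1 10 11 9 4 6)(2 12 14) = [5, 10, 12, 3, 6, 1, 0, 7, 8, 4, 11, 9, 14, 13, 2]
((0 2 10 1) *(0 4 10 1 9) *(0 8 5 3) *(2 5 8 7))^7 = (0 5 3)(1 4 10 9 7 2)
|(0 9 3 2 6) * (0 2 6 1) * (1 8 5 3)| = 15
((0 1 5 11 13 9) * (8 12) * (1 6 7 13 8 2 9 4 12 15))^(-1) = (0 9 2 12 4 13 7 6)(1 15 8 11 5)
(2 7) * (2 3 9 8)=(2 7 3 9 8)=[0, 1, 7, 9, 4, 5, 6, 3, 2, 8]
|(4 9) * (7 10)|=2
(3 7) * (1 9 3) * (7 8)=[0, 9, 2, 8, 4, 5, 6, 1, 7, 3]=(1 9 3 8 7)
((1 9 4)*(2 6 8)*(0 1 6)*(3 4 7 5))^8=((0 1 9 7 5 3 4 6 8 2))^8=(0 8 4 5 9)(1 2 6 3 7)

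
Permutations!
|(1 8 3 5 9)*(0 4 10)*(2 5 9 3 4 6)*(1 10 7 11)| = |(0 6 2 5 3 9 10)(1 8 4 7 11)| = 35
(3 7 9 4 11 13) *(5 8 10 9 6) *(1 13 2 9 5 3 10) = (1 13 10 5 8)(2 9 4 11)(3 7 6) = [0, 13, 9, 7, 11, 8, 3, 6, 1, 4, 5, 2, 12, 10]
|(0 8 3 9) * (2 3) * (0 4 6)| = 7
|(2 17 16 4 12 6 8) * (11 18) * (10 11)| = |(2 17 16 4 12 6 8)(10 11 18)| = 21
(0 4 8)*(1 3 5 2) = (0 4 8)(1 3 5 2) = [4, 3, 1, 5, 8, 2, 6, 7, 0]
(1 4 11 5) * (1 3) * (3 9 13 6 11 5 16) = (1 4 5 9 13 6 11 16 3) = [0, 4, 2, 1, 5, 9, 11, 7, 8, 13, 10, 16, 12, 6, 14, 15, 3]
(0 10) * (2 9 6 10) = [2, 1, 9, 3, 4, 5, 10, 7, 8, 6, 0] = (0 2 9 6 10)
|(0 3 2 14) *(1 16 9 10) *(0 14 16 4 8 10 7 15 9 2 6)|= |(0 3 6)(1 4 8 10)(2 16)(7 15 9)|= 12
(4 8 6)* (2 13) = [0, 1, 13, 3, 8, 5, 4, 7, 6, 9, 10, 11, 12, 2] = (2 13)(4 8 6)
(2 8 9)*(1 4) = (1 4)(2 8 9) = [0, 4, 8, 3, 1, 5, 6, 7, 9, 2]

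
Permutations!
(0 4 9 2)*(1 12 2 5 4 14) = [14, 12, 0, 3, 9, 4, 6, 7, 8, 5, 10, 11, 2, 13, 1] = (0 14 1 12 2)(4 9 5)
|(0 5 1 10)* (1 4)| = 5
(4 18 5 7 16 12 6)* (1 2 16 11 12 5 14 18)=(1 2 16 5 7 11 12 6 4)(14 18)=[0, 2, 16, 3, 1, 7, 4, 11, 8, 9, 10, 12, 6, 13, 18, 15, 5, 17, 14]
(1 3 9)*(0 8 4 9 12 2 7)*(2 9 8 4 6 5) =(0 4 8 6 5 2 7)(1 3 12 9) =[4, 3, 7, 12, 8, 2, 5, 0, 6, 1, 10, 11, 9]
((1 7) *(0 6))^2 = (7)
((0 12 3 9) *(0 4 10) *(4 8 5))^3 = ((0 12 3 9 8 5 4 10))^3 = (0 9 4 12 8 10 3 5)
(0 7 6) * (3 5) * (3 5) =(0 7 6) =[7, 1, 2, 3, 4, 5, 0, 6]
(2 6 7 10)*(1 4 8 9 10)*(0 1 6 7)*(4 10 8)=(0 1 10 2 7 6)(8 9)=[1, 10, 7, 3, 4, 5, 0, 6, 9, 8, 2]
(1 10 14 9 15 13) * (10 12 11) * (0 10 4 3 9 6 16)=(0 10 14 6 16)(1 12 11 4 3 9 15 13)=[10, 12, 2, 9, 3, 5, 16, 7, 8, 15, 14, 4, 11, 1, 6, 13, 0]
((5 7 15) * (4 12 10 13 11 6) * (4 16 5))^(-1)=(4 15 7 5 16 6 11 13 10 12)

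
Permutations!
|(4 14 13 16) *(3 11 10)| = 12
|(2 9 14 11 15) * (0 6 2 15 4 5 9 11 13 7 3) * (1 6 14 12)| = |(15)(0 14 13 7 3)(1 6 2 11 4 5 9 12)| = 40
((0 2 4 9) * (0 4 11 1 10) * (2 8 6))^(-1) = ((0 8 6 2 11 1 10)(4 9))^(-1) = (0 10 1 11 2 6 8)(4 9)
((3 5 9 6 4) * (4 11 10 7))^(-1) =((3 5 9 6 11 10 7 4))^(-1) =(3 4 7 10 11 6 9 5)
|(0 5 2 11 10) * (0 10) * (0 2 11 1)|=5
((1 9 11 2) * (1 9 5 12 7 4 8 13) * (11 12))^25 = ((1 5 11 2 9 12 7 4 8 13))^25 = (1 12)(2 8)(4 11)(5 7)(9 13)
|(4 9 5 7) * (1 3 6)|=|(1 3 6)(4 9 5 7)|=12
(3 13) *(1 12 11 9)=(1 12 11 9)(3 13)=[0, 12, 2, 13, 4, 5, 6, 7, 8, 1, 10, 9, 11, 3]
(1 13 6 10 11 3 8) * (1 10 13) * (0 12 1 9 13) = (0 12 1 9 13 6)(3 8 10 11) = [12, 9, 2, 8, 4, 5, 0, 7, 10, 13, 11, 3, 1, 6]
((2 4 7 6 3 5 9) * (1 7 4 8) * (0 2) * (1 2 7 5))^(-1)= (0 9 5 1 3 6 7)(2 8)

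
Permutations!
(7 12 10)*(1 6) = (1 6)(7 12 10) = [0, 6, 2, 3, 4, 5, 1, 12, 8, 9, 7, 11, 10]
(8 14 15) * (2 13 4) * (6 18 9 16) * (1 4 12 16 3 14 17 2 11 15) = (1 4 11 15 8 17 2 13 12 16 6 18 9 3 14) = [0, 4, 13, 14, 11, 5, 18, 7, 17, 3, 10, 15, 16, 12, 1, 8, 6, 2, 9]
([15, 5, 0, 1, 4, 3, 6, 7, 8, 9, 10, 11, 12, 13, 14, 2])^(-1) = (0 2 15)(1 3 5)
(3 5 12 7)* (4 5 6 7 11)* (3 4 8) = (3 6 7 4 5 12 11 8) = [0, 1, 2, 6, 5, 12, 7, 4, 3, 9, 10, 8, 11]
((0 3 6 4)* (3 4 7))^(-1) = (0 4)(3 7 6)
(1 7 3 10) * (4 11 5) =[0, 7, 2, 10, 11, 4, 6, 3, 8, 9, 1, 5] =(1 7 3 10)(4 11 5)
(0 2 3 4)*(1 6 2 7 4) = (0 7 4)(1 6 2 3) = [7, 6, 3, 1, 0, 5, 2, 4]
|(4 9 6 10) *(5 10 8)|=|(4 9 6 8 5 10)|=6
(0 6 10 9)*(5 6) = [5, 1, 2, 3, 4, 6, 10, 7, 8, 0, 9] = (0 5 6 10 9)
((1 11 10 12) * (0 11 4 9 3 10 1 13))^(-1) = (0 13 12 10 3 9 4 1 11)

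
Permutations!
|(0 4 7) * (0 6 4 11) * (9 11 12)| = |(0 12 9 11)(4 7 6)| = 12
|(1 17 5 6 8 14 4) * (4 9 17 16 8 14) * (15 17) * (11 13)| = 12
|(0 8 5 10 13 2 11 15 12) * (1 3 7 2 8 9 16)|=|(0 9 16 1 3 7 2 11 15 12)(5 10 13 8)|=20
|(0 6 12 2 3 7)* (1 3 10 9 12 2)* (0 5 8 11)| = 12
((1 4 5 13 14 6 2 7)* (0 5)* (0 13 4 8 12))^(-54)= (0 5 4 13 14 6 2 7 1 8 12)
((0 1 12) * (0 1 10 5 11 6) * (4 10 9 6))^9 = ((0 9 6)(1 12)(4 10 5 11))^9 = (1 12)(4 10 5 11)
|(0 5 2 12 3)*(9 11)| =|(0 5 2 12 3)(9 11)| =10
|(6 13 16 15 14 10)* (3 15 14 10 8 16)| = 15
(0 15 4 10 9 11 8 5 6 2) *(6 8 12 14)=(0 15 4 10 9 11 12 14 6 2)(5 8)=[15, 1, 0, 3, 10, 8, 2, 7, 5, 11, 9, 12, 14, 13, 6, 4]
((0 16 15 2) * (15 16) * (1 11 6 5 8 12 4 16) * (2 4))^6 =((0 15 4 16 1 11 6 5 8 12 2))^6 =(0 6 15 5 4 8 16 12 1 2 11)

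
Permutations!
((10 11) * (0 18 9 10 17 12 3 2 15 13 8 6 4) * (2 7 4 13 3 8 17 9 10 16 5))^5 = ((0 18 10 11 9 16 5 2 15 3 7 4)(6 13 17 12 8))^5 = (0 16 7 11 15 18 5 4 9 3 10 2)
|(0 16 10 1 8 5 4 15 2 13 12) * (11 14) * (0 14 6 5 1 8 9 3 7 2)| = |(0 16 10 8 1 9 3 7 2 13 12 14 11 6 5 4 15)| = 17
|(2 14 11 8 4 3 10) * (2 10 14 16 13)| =|(2 16 13)(3 14 11 8 4)| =15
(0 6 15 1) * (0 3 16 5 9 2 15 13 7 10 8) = (0 6 13 7 10 8)(1 3 16 5 9 2 15) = [6, 3, 15, 16, 4, 9, 13, 10, 0, 2, 8, 11, 12, 7, 14, 1, 5]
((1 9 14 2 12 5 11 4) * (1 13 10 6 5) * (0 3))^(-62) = (1 2 9 12 14)(4 5 10)(6 13 11)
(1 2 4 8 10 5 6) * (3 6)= [0, 2, 4, 6, 8, 3, 1, 7, 10, 9, 5]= (1 2 4 8 10 5 3 6)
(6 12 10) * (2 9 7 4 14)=(2 9 7 4 14)(6 12 10)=[0, 1, 9, 3, 14, 5, 12, 4, 8, 7, 6, 11, 10, 13, 2]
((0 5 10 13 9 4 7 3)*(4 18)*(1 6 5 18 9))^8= ((0 18 4 7 3)(1 6 5 10 13))^8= (0 7 18 3 4)(1 10 6 13 5)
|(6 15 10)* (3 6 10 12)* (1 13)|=|(1 13)(3 6 15 12)|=4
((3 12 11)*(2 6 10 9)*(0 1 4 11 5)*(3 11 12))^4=((0 1 4 12 5)(2 6 10 9))^4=(0 5 12 4 1)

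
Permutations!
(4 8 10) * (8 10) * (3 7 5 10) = (3 7 5 10 4) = [0, 1, 2, 7, 3, 10, 6, 5, 8, 9, 4]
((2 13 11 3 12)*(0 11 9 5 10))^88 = ((0 11 3 12 2 13 9 5 10))^88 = (0 5 13 12 11 10 9 2 3)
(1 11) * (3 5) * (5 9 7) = (1 11)(3 9 7 5) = [0, 11, 2, 9, 4, 3, 6, 5, 8, 7, 10, 1]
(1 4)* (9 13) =(1 4)(9 13) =[0, 4, 2, 3, 1, 5, 6, 7, 8, 13, 10, 11, 12, 9]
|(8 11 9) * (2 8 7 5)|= |(2 8 11 9 7 5)|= 6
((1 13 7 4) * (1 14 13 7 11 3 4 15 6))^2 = ((1 7 15 6)(3 4 14 13 11))^2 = (1 15)(3 14 11 4 13)(6 7)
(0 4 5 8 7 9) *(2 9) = (0 4 5 8 7 2 9) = [4, 1, 9, 3, 5, 8, 6, 2, 7, 0]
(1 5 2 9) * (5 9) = (1 9)(2 5) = [0, 9, 5, 3, 4, 2, 6, 7, 8, 1]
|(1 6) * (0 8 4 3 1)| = |(0 8 4 3 1 6)| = 6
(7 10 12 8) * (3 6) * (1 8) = (1 8 7 10 12)(3 6) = [0, 8, 2, 6, 4, 5, 3, 10, 7, 9, 12, 11, 1]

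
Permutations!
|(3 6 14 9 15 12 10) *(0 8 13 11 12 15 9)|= |(15)(0 8 13 11 12 10 3 6 14)|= 9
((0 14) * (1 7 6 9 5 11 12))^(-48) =(14)(1 7 6 9 5 11 12)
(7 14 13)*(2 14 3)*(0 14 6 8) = [14, 1, 6, 2, 4, 5, 8, 3, 0, 9, 10, 11, 12, 7, 13] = (0 14 13 7 3 2 6 8)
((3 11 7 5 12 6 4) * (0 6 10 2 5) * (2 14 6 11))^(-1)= ((0 11 7)(2 5 12 10 14 6 4 3))^(-1)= (0 7 11)(2 3 4 6 14 10 12 5)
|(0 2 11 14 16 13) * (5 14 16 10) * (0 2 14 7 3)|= 12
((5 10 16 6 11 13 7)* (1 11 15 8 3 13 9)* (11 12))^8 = ((1 12 11 9)(3 13 7 5 10 16 6 15 8))^8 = (3 8 15 6 16 10 5 7 13)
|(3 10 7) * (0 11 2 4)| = 12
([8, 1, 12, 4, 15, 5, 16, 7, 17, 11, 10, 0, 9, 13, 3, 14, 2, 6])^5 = (0 2 8 12 17 9 6 11 16)(3 4 15 14)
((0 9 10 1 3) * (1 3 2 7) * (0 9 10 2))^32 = (0 2 10 7 3 1 9)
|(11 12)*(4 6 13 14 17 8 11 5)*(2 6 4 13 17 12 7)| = |(2 6 17 8 11 7)(5 13 14 12)| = 12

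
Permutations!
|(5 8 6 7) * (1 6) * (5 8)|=4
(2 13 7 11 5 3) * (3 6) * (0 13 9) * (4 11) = [13, 1, 9, 2, 11, 6, 3, 4, 8, 0, 10, 5, 12, 7] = (0 13 7 4 11 5 6 3 2 9)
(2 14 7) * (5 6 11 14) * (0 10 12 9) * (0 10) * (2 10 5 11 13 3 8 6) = (2 11 14 7 10 12 9 5)(3 8 6 13) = [0, 1, 11, 8, 4, 2, 13, 10, 6, 5, 12, 14, 9, 3, 7]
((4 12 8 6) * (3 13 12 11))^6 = ((3 13 12 8 6 4 11))^6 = (3 11 4 6 8 12 13)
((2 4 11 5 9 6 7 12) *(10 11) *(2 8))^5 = (2 9)(4 6)(5 8)(7 10)(11 12)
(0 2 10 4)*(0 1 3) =[2, 3, 10, 0, 1, 5, 6, 7, 8, 9, 4] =(0 2 10 4 1 3)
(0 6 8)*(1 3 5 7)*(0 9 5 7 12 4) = (0 6 8 9 5 12 4)(1 3 7) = [6, 3, 2, 7, 0, 12, 8, 1, 9, 5, 10, 11, 4]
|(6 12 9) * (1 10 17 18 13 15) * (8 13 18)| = 6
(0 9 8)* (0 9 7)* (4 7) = [4, 1, 2, 3, 7, 5, 6, 0, 9, 8] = (0 4 7)(8 9)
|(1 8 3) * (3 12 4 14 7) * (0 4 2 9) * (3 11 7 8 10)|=42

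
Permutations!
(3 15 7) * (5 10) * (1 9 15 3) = (1 9 15 7)(5 10) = [0, 9, 2, 3, 4, 10, 6, 1, 8, 15, 5, 11, 12, 13, 14, 7]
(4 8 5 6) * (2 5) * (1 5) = (1 5 6 4 8 2) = [0, 5, 1, 3, 8, 6, 4, 7, 2]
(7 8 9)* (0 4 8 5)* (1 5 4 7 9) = [7, 5, 2, 3, 8, 0, 6, 4, 1, 9] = (9)(0 7 4 8 1 5)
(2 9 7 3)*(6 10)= [0, 1, 9, 2, 4, 5, 10, 3, 8, 7, 6]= (2 9 7 3)(6 10)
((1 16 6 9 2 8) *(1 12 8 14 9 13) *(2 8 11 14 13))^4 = ((1 16 6 2 13)(8 12 11 14 9))^4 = (1 13 2 6 16)(8 9 14 11 12)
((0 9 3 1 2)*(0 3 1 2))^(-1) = ((0 9 1)(2 3))^(-1) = (0 1 9)(2 3)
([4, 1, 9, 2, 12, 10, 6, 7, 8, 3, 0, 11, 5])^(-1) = [10, 1, 3, 9, 0, 12, 6, 7, 8, 2, 5, 11, 4]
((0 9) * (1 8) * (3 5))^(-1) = (0 9)(1 8)(3 5)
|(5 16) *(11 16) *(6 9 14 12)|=12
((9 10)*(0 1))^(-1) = (0 1)(9 10)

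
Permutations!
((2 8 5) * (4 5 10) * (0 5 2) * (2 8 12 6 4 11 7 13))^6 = (2 11 4)(6 13 10)(7 8 12)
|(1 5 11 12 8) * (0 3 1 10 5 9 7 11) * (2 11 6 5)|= |(0 3 1 9 7 6 5)(2 11 12 8 10)|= 35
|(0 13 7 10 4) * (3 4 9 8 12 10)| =20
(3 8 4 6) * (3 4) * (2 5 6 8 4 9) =(2 5 6 9)(3 4 8) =[0, 1, 5, 4, 8, 6, 9, 7, 3, 2]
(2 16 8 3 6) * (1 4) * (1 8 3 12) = (1 4 8 12)(2 16 3 6) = [0, 4, 16, 6, 8, 5, 2, 7, 12, 9, 10, 11, 1, 13, 14, 15, 3]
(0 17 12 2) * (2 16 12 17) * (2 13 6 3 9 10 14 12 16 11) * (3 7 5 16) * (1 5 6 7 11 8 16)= (17)(0 13 7 6 11 2)(1 5)(3 9 10 14 12 8 16)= [13, 5, 0, 9, 4, 1, 11, 6, 16, 10, 14, 2, 8, 7, 12, 15, 3, 17]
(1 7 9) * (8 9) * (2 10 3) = (1 7 8 9)(2 10 3) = [0, 7, 10, 2, 4, 5, 6, 8, 9, 1, 3]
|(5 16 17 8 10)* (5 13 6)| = 7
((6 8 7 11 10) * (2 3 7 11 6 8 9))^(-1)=((2 3 7 6 9)(8 11 10))^(-1)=(2 9 6 7 3)(8 10 11)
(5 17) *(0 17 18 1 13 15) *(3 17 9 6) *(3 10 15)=[9, 13, 2, 17, 4, 18, 10, 7, 8, 6, 15, 11, 12, 3, 14, 0, 16, 5, 1]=(0 9 6 10 15)(1 13 3 17 5 18)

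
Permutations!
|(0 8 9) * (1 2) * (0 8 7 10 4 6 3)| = 6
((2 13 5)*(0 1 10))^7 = ((0 1 10)(2 13 5))^7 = (0 1 10)(2 13 5)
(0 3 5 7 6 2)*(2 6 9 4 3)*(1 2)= (0 1 2)(3 5 7 9 4)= [1, 2, 0, 5, 3, 7, 6, 9, 8, 4]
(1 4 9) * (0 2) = (0 2)(1 4 9) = [2, 4, 0, 3, 9, 5, 6, 7, 8, 1]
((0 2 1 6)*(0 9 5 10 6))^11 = (0 1 2)(5 9 6 10)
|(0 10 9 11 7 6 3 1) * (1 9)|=|(0 10 1)(3 9 11 7 6)|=15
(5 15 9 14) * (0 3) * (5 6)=(0 3)(5 15 9 14 6)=[3, 1, 2, 0, 4, 15, 5, 7, 8, 14, 10, 11, 12, 13, 6, 9]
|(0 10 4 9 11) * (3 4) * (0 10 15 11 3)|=12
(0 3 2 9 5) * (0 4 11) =(0 3 2 9 5 4 11) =[3, 1, 9, 2, 11, 4, 6, 7, 8, 5, 10, 0]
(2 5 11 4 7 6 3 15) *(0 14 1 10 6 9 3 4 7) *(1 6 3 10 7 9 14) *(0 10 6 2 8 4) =(0 1 7 14 2 5 11 9 6)(3 15 8 4 10) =[1, 7, 5, 15, 10, 11, 0, 14, 4, 6, 3, 9, 12, 13, 2, 8]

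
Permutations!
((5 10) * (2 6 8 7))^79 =(2 7 8 6)(5 10)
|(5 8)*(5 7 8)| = 2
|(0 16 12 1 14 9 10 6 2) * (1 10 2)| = 9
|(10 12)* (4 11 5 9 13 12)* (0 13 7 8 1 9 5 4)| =|(0 13 12 10)(1 9 7 8)(4 11)| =4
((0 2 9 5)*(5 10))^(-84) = (0 2 9 10 5)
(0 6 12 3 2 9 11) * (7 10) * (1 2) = (0 6 12 3 1 2 9 11)(7 10) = [6, 2, 9, 1, 4, 5, 12, 10, 8, 11, 7, 0, 3]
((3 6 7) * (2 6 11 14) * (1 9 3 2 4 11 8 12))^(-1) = ((1 9 3 8 12)(2 6 7)(4 11 14))^(-1) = (1 12 8 3 9)(2 7 6)(4 14 11)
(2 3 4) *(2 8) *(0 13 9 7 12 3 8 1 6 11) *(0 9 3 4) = (0 13 3)(1 6 11 9 7 12 4)(2 8) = [13, 6, 8, 0, 1, 5, 11, 12, 2, 7, 10, 9, 4, 3]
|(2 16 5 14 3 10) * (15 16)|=|(2 15 16 5 14 3 10)|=7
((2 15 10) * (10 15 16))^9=(16)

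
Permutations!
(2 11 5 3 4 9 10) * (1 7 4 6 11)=(1 7 4 9 10 2)(3 6 11 5)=[0, 7, 1, 6, 9, 3, 11, 4, 8, 10, 2, 5]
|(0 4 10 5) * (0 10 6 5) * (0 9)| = |(0 4 6 5 10 9)| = 6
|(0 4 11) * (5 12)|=6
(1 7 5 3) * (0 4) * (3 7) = [4, 3, 2, 1, 0, 7, 6, 5] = (0 4)(1 3)(5 7)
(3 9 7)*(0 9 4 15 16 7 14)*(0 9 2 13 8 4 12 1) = (0 2 13 8 4 15 16 7 3 12 1)(9 14) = [2, 0, 13, 12, 15, 5, 6, 3, 4, 14, 10, 11, 1, 8, 9, 16, 7]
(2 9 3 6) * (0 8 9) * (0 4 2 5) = (0 8 9 3 6 5)(2 4) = [8, 1, 4, 6, 2, 0, 5, 7, 9, 3]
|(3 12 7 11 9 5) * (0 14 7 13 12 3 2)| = |(0 14 7 11 9 5 2)(12 13)| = 14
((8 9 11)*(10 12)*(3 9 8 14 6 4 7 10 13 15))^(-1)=(3 15 13 12 10 7 4 6 14 11 9)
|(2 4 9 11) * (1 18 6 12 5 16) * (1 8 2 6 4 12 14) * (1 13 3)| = 45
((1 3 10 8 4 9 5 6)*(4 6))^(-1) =((1 3 10 8 6)(4 9 5))^(-1) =(1 6 8 10 3)(4 5 9)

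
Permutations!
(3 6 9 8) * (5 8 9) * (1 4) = (9)(1 4)(3 6 5 8) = [0, 4, 2, 6, 1, 8, 5, 7, 3, 9]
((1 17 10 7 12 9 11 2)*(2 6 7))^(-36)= ((1 17 10 2)(6 7 12 9 11))^(-36)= (17)(6 11 9 12 7)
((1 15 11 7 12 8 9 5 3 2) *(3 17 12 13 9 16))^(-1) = (1 2 3 16 8 12 17 5 9 13 7 11 15)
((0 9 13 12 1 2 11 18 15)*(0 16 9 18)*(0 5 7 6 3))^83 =((0 18 15 16 9 13 12 1 2 11 5 7 6 3))^83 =(0 3 6 7 5 11 2 1 12 13 9 16 15 18)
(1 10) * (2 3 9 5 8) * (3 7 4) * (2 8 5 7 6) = (1 10)(2 6)(3 9 7 4) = [0, 10, 6, 9, 3, 5, 2, 4, 8, 7, 1]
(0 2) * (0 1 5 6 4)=(0 2 1 5 6 4)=[2, 5, 1, 3, 0, 6, 4]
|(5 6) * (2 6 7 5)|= |(2 6)(5 7)|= 2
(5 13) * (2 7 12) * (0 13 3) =(0 13 5 3)(2 7 12) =[13, 1, 7, 0, 4, 3, 6, 12, 8, 9, 10, 11, 2, 5]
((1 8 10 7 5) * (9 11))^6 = (11)(1 8 10 7 5)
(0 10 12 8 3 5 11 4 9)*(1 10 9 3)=(0 9)(1 10 12 8)(3 5 11 4)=[9, 10, 2, 5, 3, 11, 6, 7, 1, 0, 12, 4, 8]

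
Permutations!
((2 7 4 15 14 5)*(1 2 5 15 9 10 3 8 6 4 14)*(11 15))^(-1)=(1 15 11 14 7 2)(3 10 9 4 6 8)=((1 2 7 14 11 15)(3 8 6 4 9 10))^(-1)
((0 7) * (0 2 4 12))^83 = ((0 7 2 4 12))^83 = (0 4 7 12 2)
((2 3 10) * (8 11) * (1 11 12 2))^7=((1 11 8 12 2 3 10))^7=(12)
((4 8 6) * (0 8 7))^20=(8)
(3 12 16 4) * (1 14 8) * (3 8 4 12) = (1 14 4 8)(12 16) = [0, 14, 2, 3, 8, 5, 6, 7, 1, 9, 10, 11, 16, 13, 4, 15, 12]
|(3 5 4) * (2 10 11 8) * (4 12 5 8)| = |(2 10 11 4 3 8)(5 12)| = 6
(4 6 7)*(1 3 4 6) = (1 3 4)(6 7) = [0, 3, 2, 4, 1, 5, 7, 6]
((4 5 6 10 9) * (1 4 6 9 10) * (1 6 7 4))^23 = (10)(4 7 9 5)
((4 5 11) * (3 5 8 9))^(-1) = ((3 5 11 4 8 9))^(-1) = (3 9 8 4 11 5)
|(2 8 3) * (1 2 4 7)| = 6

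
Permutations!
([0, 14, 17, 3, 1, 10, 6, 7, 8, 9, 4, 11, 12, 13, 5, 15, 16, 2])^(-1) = (1 4 10 5 14)(2 17)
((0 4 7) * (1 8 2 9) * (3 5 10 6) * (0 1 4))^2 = (1 2 4)(3 10)(5 6)(7 8 9)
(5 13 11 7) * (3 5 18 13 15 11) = [0, 1, 2, 5, 4, 15, 6, 18, 8, 9, 10, 7, 12, 3, 14, 11, 16, 17, 13] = (3 5 15 11 7 18 13)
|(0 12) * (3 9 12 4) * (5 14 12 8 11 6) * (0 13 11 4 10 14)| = |(0 10 14 12 13 11 6 5)(3 9 8 4)| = 8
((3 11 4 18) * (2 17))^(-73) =(2 17)(3 18 4 11)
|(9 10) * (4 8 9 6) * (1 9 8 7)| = 6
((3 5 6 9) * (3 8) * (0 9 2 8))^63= (0 9)(2 5 8 6 3)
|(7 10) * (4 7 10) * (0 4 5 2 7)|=6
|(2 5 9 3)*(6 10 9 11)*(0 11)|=|(0 11 6 10 9 3 2 5)|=8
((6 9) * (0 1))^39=(0 1)(6 9)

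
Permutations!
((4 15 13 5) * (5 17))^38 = ((4 15 13 17 5))^38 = (4 17 15 5 13)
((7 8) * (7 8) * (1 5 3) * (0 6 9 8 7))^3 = (0 8 6 7 9)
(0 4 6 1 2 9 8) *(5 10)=[4, 2, 9, 3, 6, 10, 1, 7, 0, 8, 5]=(0 4 6 1 2 9 8)(5 10)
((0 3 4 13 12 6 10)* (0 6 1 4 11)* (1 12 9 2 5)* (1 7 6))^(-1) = (0 11 3)(1 10 6 7 5 2 9 13 4)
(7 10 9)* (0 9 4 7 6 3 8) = (0 9 6 3 8)(4 7 10) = [9, 1, 2, 8, 7, 5, 3, 10, 0, 6, 4]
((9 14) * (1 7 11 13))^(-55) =((1 7 11 13)(9 14))^(-55) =(1 7 11 13)(9 14)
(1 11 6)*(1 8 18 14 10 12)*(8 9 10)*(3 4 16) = (1 11 6 9 10 12)(3 4 16)(8 18 14) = [0, 11, 2, 4, 16, 5, 9, 7, 18, 10, 12, 6, 1, 13, 8, 15, 3, 17, 14]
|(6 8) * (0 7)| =2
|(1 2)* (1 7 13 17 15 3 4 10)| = 9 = |(1 2 7 13 17 15 3 4 10)|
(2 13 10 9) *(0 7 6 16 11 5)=(0 7 6 16 11 5)(2 13 10 9)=[7, 1, 13, 3, 4, 0, 16, 6, 8, 2, 9, 5, 12, 10, 14, 15, 11]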